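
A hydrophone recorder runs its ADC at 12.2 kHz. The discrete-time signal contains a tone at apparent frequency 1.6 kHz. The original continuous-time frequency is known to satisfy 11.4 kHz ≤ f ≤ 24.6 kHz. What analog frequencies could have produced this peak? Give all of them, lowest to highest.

13.8 kHz, 22.8 kHz

Frequencies that alias to 1.6 kHz are k·fs ± 1.6 kHz for integer k ≥ 0.
k=0: 1.6 kHz.
k=1: 10.6 kHz, 13.8 kHz.
k=2: 22.8 kHz, 26 kHz.
k=3: 35 kHz, 38.2 kHz.
Within [11.4 kHz, 24.6 kHz]: 13.8 kHz, 22.8 kHz.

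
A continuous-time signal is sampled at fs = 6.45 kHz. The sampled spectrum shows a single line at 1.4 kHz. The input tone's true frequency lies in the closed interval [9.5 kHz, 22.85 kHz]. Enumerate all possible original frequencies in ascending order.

11.5 kHz, 14.3 kHz, 17.95 kHz, 20.75 kHz

Frequencies that alias to 1.4 kHz are k·fs ± 1.4 kHz for integer k ≥ 0.
k=0: 1.4 kHz.
k=1: 5.05 kHz, 7.85 kHz.
k=2: 11.5 kHz, 14.3 kHz.
k=3: 17.95 kHz, 20.75 kHz.
k=4: 24.4 kHz, 27.2 kHz.
Within [9.5 kHz, 22.85 kHz]: 11.5 kHz, 14.3 kHz, 17.95 kHz, 20.75 kHz.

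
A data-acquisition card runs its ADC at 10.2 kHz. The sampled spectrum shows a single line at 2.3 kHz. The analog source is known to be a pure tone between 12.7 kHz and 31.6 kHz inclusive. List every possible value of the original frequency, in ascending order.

Frequencies that alias to 2.3 kHz are k·fs ± 2.3 kHz for integer k ≥ 0.
k=0: 2.3 kHz.
k=1: 7.9 kHz, 12.5 kHz.
k=2: 18.1 kHz, 22.7 kHz.
k=3: 28.3 kHz, 32.9 kHz.
k=4: 38.5 kHz, 43.1 kHz.
Within [12.7 kHz, 31.6 kHz]: 18.1 kHz, 22.7 kHz, 28.3 kHz.

18.1 kHz, 22.7 kHz, 28.3 kHz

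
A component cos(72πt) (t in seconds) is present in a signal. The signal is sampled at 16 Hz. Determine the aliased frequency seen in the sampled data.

4 Hz

ω = 72π rad/s → f = ω/(2π) = 36 Hz.
36 Hz mod fs = 4 Hz.
4 Hz ≤ fs/2 = 8 Hz, appears at 4 Hz.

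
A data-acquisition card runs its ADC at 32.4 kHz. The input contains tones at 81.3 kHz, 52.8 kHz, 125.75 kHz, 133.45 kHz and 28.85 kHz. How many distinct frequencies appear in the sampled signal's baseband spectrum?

4

fs/2 = 16.2 kHz.
81.3 kHz mod fs = 16.5 kHz.
16.5 kHz > fs/2 = 16.2 kHz, folds to fs − 16.5 kHz = 15.9 kHz.
52.8 kHz mod fs = 20.4 kHz.
20.4 kHz > fs/2 = 16.2 kHz, folds to fs − 20.4 kHz = 12 kHz.
125.75 kHz mod fs = 28.55 kHz.
28.55 kHz > fs/2 = 16.2 kHz, folds to fs − 28.55 kHz = 3.85 kHz.
133.45 kHz mod fs = 3.85 kHz.
3.85 kHz ≤ fs/2 = 16.2 kHz, appears at 3.85 kHz.
28.85 kHz > fs/2 = 16.2 kHz, folds to fs − 28.85 kHz = 3.55 kHz.
Distinct values: {3.55 kHz, 3.85 kHz, 12 kHz, 15.9 kHz} → 4.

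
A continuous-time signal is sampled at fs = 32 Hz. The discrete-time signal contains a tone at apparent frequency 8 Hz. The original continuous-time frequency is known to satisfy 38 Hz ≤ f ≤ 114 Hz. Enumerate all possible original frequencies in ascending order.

40 Hz, 56 Hz, 72 Hz, 88 Hz, 104 Hz

Frequencies that alias to 8 Hz are k·fs ± 8 Hz for integer k ≥ 0.
k=0: 8 Hz.
k=1: 24 Hz, 40 Hz.
k=2: 56 Hz, 72 Hz.
k=3: 88 Hz, 104 Hz.
k=4: 120 Hz, 136 Hz.
Within [38 Hz, 114 Hz]: 40 Hz, 56 Hz, 72 Hz, 88 Hz, 104 Hz.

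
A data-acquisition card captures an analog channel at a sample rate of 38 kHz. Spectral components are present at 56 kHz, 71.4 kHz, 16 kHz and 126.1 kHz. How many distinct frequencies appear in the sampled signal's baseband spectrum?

4

fs/2 = 19 kHz.
56 kHz mod fs = 18 kHz.
18 kHz ≤ fs/2 = 19 kHz, appears at 18 kHz.
71.4 kHz mod fs = 33.4 kHz.
33.4 kHz > fs/2 = 19 kHz, folds to fs − 33.4 kHz = 4.6 kHz.
16 kHz ≤ fs/2 = 19 kHz, passes unchanged.
126.1 kHz mod fs = 12.1 kHz.
12.1 kHz ≤ fs/2 = 19 kHz, appears at 12.1 kHz.
Distinct values: {4.6 kHz, 12.1 kHz, 16 kHz, 18 kHz} → 4.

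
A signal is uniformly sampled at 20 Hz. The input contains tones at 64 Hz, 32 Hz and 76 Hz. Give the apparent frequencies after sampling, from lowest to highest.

4 Hz, 8 Hz

fs/2 = 10 Hz.
64 Hz mod fs = 4 Hz.
4 Hz ≤ fs/2 = 10 Hz, appears at 4 Hz.
32 Hz mod fs = 12 Hz.
12 Hz > fs/2 = 10 Hz, folds to fs − 12 Hz = 8 Hz.
76 Hz mod fs = 16 Hz.
16 Hz > fs/2 = 10 Hz, folds to fs − 16 Hz = 4 Hz.
Distinct values: {4 Hz, 8 Hz}.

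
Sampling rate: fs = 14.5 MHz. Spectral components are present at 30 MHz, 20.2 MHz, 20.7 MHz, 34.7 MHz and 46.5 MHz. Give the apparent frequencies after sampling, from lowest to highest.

fs/2 = 7.25 MHz.
30 MHz mod fs = 1 MHz.
1 MHz ≤ fs/2 = 7.25 MHz, appears at 1 MHz.
20.2 MHz mod fs = 5.7 MHz.
5.7 MHz ≤ fs/2 = 7.25 MHz, appears at 5.7 MHz.
20.7 MHz mod fs = 6.2 MHz.
6.2 MHz ≤ fs/2 = 7.25 MHz, appears at 6.2 MHz.
34.7 MHz mod fs = 5.7 MHz.
5.7 MHz ≤ fs/2 = 7.25 MHz, appears at 5.7 MHz.
46.5 MHz mod fs = 3 MHz.
3 MHz ≤ fs/2 = 7.25 MHz, appears at 3 MHz.
Distinct values: {1 MHz, 3 MHz, 5.7 MHz, 6.2 MHz}.

1 MHz, 3 MHz, 5.7 MHz, 6.2 MHz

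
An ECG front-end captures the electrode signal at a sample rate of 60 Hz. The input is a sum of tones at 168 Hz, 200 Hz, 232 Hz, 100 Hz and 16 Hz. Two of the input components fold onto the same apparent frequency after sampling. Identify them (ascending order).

100 Hz, 200 Hz

fs/2 = 30 Hz.
168 Hz mod fs = 48 Hz.
48 Hz > fs/2 = 30 Hz, folds to fs − 48 Hz = 12 Hz.
200 Hz mod fs = 20 Hz.
20 Hz ≤ fs/2 = 30 Hz, appears at 20 Hz.
232 Hz mod fs = 52 Hz.
52 Hz > fs/2 = 30 Hz, folds to fs − 52 Hz = 8 Hz.
100 Hz mod fs = 40 Hz.
40 Hz > fs/2 = 30 Hz, folds to fs − 40 Hz = 20 Hz.
16 Hz ≤ fs/2 = 30 Hz, passes unchanged.
100 Hz and 200 Hz both map to 20 Hz.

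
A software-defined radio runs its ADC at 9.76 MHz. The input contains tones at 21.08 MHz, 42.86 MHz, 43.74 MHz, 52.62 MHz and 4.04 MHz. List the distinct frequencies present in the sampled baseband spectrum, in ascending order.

fs/2 = 4.88 MHz.
21.08 MHz mod fs = 1.56 MHz.
1.56 MHz ≤ fs/2 = 4.88 MHz, appears at 1.56 MHz.
42.86 MHz mod fs = 3.82 MHz.
3.82 MHz ≤ fs/2 = 4.88 MHz, appears at 3.82 MHz.
43.74 MHz mod fs = 4.7 MHz.
4.7 MHz ≤ fs/2 = 4.88 MHz, appears at 4.7 MHz.
52.62 MHz mod fs = 3.82 MHz.
3.82 MHz ≤ fs/2 = 4.88 MHz, appears at 3.82 MHz.
4.04 MHz ≤ fs/2 = 4.88 MHz, passes unchanged.
Distinct values: {1.56 MHz, 3.82 MHz, 4.04 MHz, 4.7 MHz}.

1.56 MHz, 3.82 MHz, 4.04 MHz, 4.7 MHz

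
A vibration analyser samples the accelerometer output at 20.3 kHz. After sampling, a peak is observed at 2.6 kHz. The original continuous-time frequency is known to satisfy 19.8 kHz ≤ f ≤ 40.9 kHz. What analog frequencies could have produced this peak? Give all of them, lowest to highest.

Frequencies that alias to 2.6 kHz are k·fs ± 2.6 kHz for integer k ≥ 0.
k=0: 2.6 kHz.
k=1: 17.7 kHz, 22.9 kHz.
k=2: 38 kHz, 43.2 kHz.
k=3: 58.3 kHz, 63.5 kHz.
Within [19.8 kHz, 40.9 kHz]: 22.9 kHz, 38 kHz.

22.9 kHz, 38 kHz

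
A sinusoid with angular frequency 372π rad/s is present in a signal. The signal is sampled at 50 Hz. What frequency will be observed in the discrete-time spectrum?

14 Hz

ω = 372π rad/s → f = ω/(2π) = 186 Hz.
186 Hz mod fs = 36 Hz.
36 Hz > fs/2 = 25 Hz, folds to fs − 36 Hz = 14 Hz.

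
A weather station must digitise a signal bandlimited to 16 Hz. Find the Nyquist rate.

32 Hz

Nyquist rate = 2 × 16 Hz = 32 Hz.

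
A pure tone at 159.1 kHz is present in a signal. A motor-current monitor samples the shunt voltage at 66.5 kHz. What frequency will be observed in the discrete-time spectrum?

26.1 kHz

159.1 kHz mod fs = 26.1 kHz.
26.1 kHz ≤ fs/2 = 33.25 kHz, appears at 26.1 kHz.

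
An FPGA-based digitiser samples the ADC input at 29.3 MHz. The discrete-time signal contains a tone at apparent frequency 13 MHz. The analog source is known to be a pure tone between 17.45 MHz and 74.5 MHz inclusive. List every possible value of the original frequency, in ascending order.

42.3 MHz, 45.6 MHz, 71.6 MHz

Frequencies that alias to 13 MHz are k·fs ± 13 MHz for integer k ≥ 0.
k=0: 13 MHz.
k=1: 16.3 MHz, 42.3 MHz.
k=2: 45.6 MHz, 71.6 MHz.
k=3: 74.9 MHz, 100.9 MHz.
Within [17.45 MHz, 74.5 MHz]: 42.3 MHz, 45.6 MHz, 71.6 MHz.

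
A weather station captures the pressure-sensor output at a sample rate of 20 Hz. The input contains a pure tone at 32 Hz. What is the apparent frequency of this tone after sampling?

32 Hz mod fs = 12 Hz.
12 Hz > fs/2 = 10 Hz, folds to fs − 12 Hz = 8 Hz.

8 Hz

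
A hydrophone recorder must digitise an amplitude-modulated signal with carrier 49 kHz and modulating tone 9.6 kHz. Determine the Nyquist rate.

117.2 kHz

AM sidebands sit at fc ± fm = 39.4 kHz and 58.6 kHz.
Highest-frequency component: 58.6 kHz.
Nyquist rate = 2 × 58.6 kHz = 117.2 kHz.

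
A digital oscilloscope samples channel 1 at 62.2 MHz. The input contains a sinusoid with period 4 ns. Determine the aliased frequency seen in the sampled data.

T = 4 ns → f = 1/T = 250 MHz.
250 MHz mod fs = 1.2 MHz.
1.2 MHz ≤ fs/2 = 31.1 MHz, appears at 1.2 MHz.

1.2 MHz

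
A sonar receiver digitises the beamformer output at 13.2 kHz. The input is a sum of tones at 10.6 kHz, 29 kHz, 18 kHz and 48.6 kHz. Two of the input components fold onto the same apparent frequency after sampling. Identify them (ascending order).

fs/2 = 6.6 kHz.
10.6 kHz > fs/2 = 6.6 kHz, folds to fs − 10.6 kHz = 2.6 kHz.
29 kHz mod fs = 2.6 kHz.
2.6 kHz ≤ fs/2 = 6.6 kHz, appears at 2.6 kHz.
18 kHz mod fs = 4.8 kHz.
4.8 kHz ≤ fs/2 = 6.6 kHz, appears at 4.8 kHz.
48.6 kHz mod fs = 9 kHz.
9 kHz > fs/2 = 6.6 kHz, folds to fs − 9 kHz = 4.2 kHz.
10.6 kHz and 29 kHz both map to 2.6 kHz.

10.6 kHz, 29 kHz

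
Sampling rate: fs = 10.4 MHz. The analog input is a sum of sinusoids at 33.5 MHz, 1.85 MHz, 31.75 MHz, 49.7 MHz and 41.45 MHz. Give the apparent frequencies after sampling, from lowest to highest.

fs/2 = 5.2 MHz.
33.5 MHz mod fs = 2.3 MHz.
2.3 MHz ≤ fs/2 = 5.2 MHz, appears at 2.3 MHz.
1.85 MHz ≤ fs/2 = 5.2 MHz, passes unchanged.
31.75 MHz mod fs = 0.55 MHz.
0.55 MHz ≤ fs/2 = 5.2 MHz, appears at 0.55 MHz.
49.7 MHz mod fs = 8.1 MHz.
8.1 MHz > fs/2 = 5.2 MHz, folds to fs − 8.1 MHz = 2.3 MHz.
41.45 MHz mod fs = 10.25 MHz.
10.25 MHz > fs/2 = 5.2 MHz, folds to fs − 10.25 MHz = 0.15 MHz.
Distinct values: {0.15 MHz, 0.55 MHz, 1.85 MHz, 2.3 MHz}.

0.15 MHz, 0.55 MHz, 1.85 MHz, 2.3 MHz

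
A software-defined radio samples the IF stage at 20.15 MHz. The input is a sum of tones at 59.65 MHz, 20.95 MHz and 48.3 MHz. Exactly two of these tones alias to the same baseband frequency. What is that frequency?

0.8 MHz

fs/2 = 10.075 MHz.
59.65 MHz mod fs = 19.35 MHz.
19.35 MHz > fs/2 = 10.075 MHz, folds to fs − 19.35 MHz = 0.8 MHz.
20.95 MHz mod fs = 0.8 MHz.
0.8 MHz ≤ fs/2 = 10.075 MHz, appears at 0.8 MHz.
48.3 MHz mod fs = 8 MHz.
8 MHz ≤ fs/2 = 10.075 MHz, appears at 8 MHz.
20.95 MHz and 59.65 MHz both map to 0.8 MHz.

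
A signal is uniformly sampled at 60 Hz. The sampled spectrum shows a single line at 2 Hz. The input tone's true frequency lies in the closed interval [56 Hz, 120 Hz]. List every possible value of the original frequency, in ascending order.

58 Hz, 62 Hz, 118 Hz

Frequencies that alias to 2 Hz are k·fs ± 2 Hz for integer k ≥ 0.
k=0: 2 Hz.
k=1: 58 Hz, 62 Hz.
k=2: 118 Hz, 122 Hz.
k=3: 178 Hz, 182 Hz.
Within [56 Hz, 120 Hz]: 58 Hz, 62 Hz, 118 Hz.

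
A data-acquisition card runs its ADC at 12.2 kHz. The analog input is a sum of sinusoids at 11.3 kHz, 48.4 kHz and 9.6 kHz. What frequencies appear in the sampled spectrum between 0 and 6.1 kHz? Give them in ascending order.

0.4 kHz, 0.9 kHz, 2.6 kHz

fs/2 = 6.1 kHz.
11.3 kHz > fs/2 = 6.1 kHz, folds to fs − 11.3 kHz = 0.9 kHz.
48.4 kHz mod fs = 11.8 kHz.
11.8 kHz > fs/2 = 6.1 kHz, folds to fs − 11.8 kHz = 0.4 kHz.
9.6 kHz > fs/2 = 6.1 kHz, folds to fs − 9.6 kHz = 2.6 kHz.
Distinct values: {0.4 kHz, 0.9 kHz, 2.6 kHz}.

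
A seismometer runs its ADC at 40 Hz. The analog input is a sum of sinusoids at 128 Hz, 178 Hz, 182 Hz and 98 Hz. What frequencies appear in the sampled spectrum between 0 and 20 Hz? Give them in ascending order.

fs/2 = 20 Hz.
128 Hz mod fs = 8 Hz.
8 Hz ≤ fs/2 = 20 Hz, appears at 8 Hz.
178 Hz mod fs = 18 Hz.
18 Hz ≤ fs/2 = 20 Hz, appears at 18 Hz.
182 Hz mod fs = 22 Hz.
22 Hz > fs/2 = 20 Hz, folds to fs − 22 Hz = 18 Hz.
98 Hz mod fs = 18 Hz.
18 Hz ≤ fs/2 = 20 Hz, appears at 18 Hz.
Distinct values: {8 Hz, 18 Hz}.

8 Hz, 18 Hz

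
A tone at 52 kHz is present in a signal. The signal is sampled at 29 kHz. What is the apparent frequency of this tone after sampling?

6 kHz

52 kHz mod fs = 23 kHz.
23 kHz > fs/2 = 14.5 kHz, folds to fs − 23 kHz = 6 kHz.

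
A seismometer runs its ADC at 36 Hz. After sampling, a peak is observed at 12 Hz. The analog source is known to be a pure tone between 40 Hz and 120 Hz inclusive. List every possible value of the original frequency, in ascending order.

Frequencies that alias to 12 Hz are k·fs ± 12 Hz for integer k ≥ 0.
k=0: 12 Hz.
k=1: 24 Hz, 48 Hz.
k=2: 60 Hz, 84 Hz.
k=3: 96 Hz, 120 Hz.
k=4: 132 Hz, 156 Hz.
Within [40 Hz, 120 Hz]: 48 Hz, 60 Hz, 84 Hz, 96 Hz, 120 Hz.

48 Hz, 60 Hz, 84 Hz, 96 Hz, 120 Hz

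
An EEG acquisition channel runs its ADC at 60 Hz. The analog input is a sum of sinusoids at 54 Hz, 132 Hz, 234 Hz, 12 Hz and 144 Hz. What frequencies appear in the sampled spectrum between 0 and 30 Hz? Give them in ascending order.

6 Hz, 12 Hz, 24 Hz

fs/2 = 30 Hz.
54 Hz > fs/2 = 30 Hz, folds to fs − 54 Hz = 6 Hz.
132 Hz mod fs = 12 Hz.
12 Hz ≤ fs/2 = 30 Hz, appears at 12 Hz.
234 Hz mod fs = 54 Hz.
54 Hz > fs/2 = 30 Hz, folds to fs − 54 Hz = 6 Hz.
12 Hz ≤ fs/2 = 30 Hz, passes unchanged.
144 Hz mod fs = 24 Hz.
24 Hz ≤ fs/2 = 30 Hz, appears at 24 Hz.
Distinct values: {6 Hz, 12 Hz, 24 Hz}.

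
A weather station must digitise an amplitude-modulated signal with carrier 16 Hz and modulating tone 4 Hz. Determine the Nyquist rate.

AM sidebands sit at fc ± fm = 12 Hz and 20 Hz.
Highest-frequency component: 20 Hz.
Nyquist rate = 2 × 20 Hz = 40 Hz.

40 Hz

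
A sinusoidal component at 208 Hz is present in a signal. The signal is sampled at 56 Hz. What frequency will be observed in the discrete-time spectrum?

208 Hz mod fs = 40 Hz.
40 Hz > fs/2 = 28 Hz, folds to fs − 40 Hz = 16 Hz.

16 Hz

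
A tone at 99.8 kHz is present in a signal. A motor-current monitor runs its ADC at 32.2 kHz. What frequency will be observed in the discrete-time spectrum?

3.2 kHz

99.8 kHz mod fs = 3.2 kHz.
3.2 kHz ≤ fs/2 = 16.1 kHz, appears at 3.2 kHz.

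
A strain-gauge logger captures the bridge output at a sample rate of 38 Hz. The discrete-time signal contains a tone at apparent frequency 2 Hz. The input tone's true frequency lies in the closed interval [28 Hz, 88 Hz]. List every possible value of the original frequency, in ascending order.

36 Hz, 40 Hz, 74 Hz, 78 Hz

Frequencies that alias to 2 Hz are k·fs ± 2 Hz for integer k ≥ 0.
k=0: 2 Hz.
k=1: 36 Hz, 40 Hz.
k=2: 74 Hz, 78 Hz.
k=3: 112 Hz, 116 Hz.
Within [28 Hz, 88 Hz]: 36 Hz, 40 Hz, 74 Hz, 78 Hz.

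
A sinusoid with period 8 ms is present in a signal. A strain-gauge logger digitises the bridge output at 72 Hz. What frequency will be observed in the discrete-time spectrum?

T = 8 ms → f = 1/T = 125 Hz.
125 Hz mod fs = 53 Hz.
53 Hz > fs/2 = 36 Hz, folds to fs − 53 Hz = 19 Hz.

19 Hz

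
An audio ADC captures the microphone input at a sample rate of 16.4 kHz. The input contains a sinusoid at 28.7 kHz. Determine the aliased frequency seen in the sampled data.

28.7 kHz mod fs = 12.3 kHz.
12.3 kHz > fs/2 = 8.2 kHz, folds to fs − 12.3 kHz = 4.1 kHz.

4.1 kHz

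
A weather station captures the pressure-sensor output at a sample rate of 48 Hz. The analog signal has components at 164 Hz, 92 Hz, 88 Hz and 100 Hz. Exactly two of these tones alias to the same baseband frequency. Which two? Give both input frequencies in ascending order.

fs/2 = 24 Hz.
164 Hz mod fs = 20 Hz.
20 Hz ≤ fs/2 = 24 Hz, appears at 20 Hz.
92 Hz mod fs = 44 Hz.
44 Hz > fs/2 = 24 Hz, folds to fs − 44 Hz = 4 Hz.
88 Hz mod fs = 40 Hz.
40 Hz > fs/2 = 24 Hz, folds to fs − 40 Hz = 8 Hz.
100 Hz mod fs = 4 Hz.
4 Hz ≤ fs/2 = 24 Hz, appears at 4 Hz.
92 Hz and 100 Hz both map to 4 Hz.

92 Hz, 100 Hz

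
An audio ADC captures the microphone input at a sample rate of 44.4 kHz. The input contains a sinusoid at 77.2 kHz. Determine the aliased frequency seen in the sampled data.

11.6 kHz

77.2 kHz mod fs = 32.8 kHz.
32.8 kHz > fs/2 = 22.2 kHz, folds to fs − 32.8 kHz = 11.6 kHz.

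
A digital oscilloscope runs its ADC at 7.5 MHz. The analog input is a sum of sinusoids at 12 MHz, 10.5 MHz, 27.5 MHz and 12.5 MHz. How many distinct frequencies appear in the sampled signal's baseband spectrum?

fs/2 = 3.75 MHz.
12 MHz mod fs = 4.5 MHz.
4.5 MHz > fs/2 = 3.75 MHz, folds to fs − 4.5 MHz = 3 MHz.
10.5 MHz mod fs = 3 MHz.
3 MHz ≤ fs/2 = 3.75 MHz, appears at 3 MHz.
27.5 MHz mod fs = 5 MHz.
5 MHz > fs/2 = 3.75 MHz, folds to fs − 5 MHz = 2.5 MHz.
12.5 MHz mod fs = 5 MHz.
5 MHz > fs/2 = 3.75 MHz, folds to fs − 5 MHz = 2.5 MHz.
Distinct values: {2.5 MHz, 3 MHz} → 2.

2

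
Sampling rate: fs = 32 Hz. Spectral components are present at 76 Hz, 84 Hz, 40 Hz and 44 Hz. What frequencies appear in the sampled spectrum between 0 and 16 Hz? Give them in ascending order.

8 Hz, 12 Hz

fs/2 = 16 Hz.
76 Hz mod fs = 12 Hz.
12 Hz ≤ fs/2 = 16 Hz, appears at 12 Hz.
84 Hz mod fs = 20 Hz.
20 Hz > fs/2 = 16 Hz, folds to fs − 20 Hz = 12 Hz.
40 Hz mod fs = 8 Hz.
8 Hz ≤ fs/2 = 16 Hz, appears at 8 Hz.
44 Hz mod fs = 12 Hz.
12 Hz ≤ fs/2 = 16 Hz, appears at 12 Hz.
Distinct values: {8 Hz, 12 Hz}.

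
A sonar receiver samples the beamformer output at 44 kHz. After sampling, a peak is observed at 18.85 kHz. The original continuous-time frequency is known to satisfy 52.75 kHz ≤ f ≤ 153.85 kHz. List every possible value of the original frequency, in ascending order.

62.85 kHz, 69.15 kHz, 106.85 kHz, 113.15 kHz, 150.85 kHz

Frequencies that alias to 18.85 kHz are k·fs ± 18.85 kHz for integer k ≥ 0.
k=0: 18.85 kHz.
k=1: 25.15 kHz, 62.85 kHz.
k=2: 69.15 kHz, 106.85 kHz.
k=3: 113.15 kHz, 150.85 kHz.
k=4: 157.15 kHz, 194.85 kHz.
Within [52.75 kHz, 153.85 kHz]: 62.85 kHz, 69.15 kHz, 106.85 kHz, 113.15 kHz, 150.85 kHz.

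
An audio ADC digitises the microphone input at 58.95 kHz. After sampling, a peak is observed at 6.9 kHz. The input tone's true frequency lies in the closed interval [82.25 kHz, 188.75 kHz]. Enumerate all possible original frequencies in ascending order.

Frequencies that alias to 6.9 kHz are k·fs ± 6.9 kHz for integer k ≥ 0.
k=0: 6.9 kHz.
k=1: 52.05 kHz, 65.85 kHz.
k=2: 111 kHz, 124.8 kHz.
k=3: 169.95 kHz, 183.75 kHz.
k=4: 228.9 kHz, 242.7 kHz.
Within [82.25 kHz, 188.75 kHz]: 111 kHz, 124.8 kHz, 169.95 kHz, 183.75 kHz.

111 kHz, 124.8 kHz, 169.95 kHz, 183.75 kHz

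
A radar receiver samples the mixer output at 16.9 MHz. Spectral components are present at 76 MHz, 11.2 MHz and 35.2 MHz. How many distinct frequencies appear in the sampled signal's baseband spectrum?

3

fs/2 = 8.45 MHz.
76 MHz mod fs = 8.4 MHz.
8.4 MHz ≤ fs/2 = 8.45 MHz, appears at 8.4 MHz.
11.2 MHz > fs/2 = 8.45 MHz, folds to fs − 11.2 MHz = 5.7 MHz.
35.2 MHz mod fs = 1.4 MHz.
1.4 MHz ≤ fs/2 = 8.45 MHz, appears at 1.4 MHz.
Distinct values: {1.4 MHz, 5.7 MHz, 8.4 MHz} → 3.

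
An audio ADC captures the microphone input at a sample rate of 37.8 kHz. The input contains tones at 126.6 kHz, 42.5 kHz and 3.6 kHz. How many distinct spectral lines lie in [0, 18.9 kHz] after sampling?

fs/2 = 18.9 kHz.
126.6 kHz mod fs = 13.2 kHz.
13.2 kHz ≤ fs/2 = 18.9 kHz, appears at 13.2 kHz.
42.5 kHz mod fs = 4.7 kHz.
4.7 kHz ≤ fs/2 = 18.9 kHz, appears at 4.7 kHz.
3.6 kHz ≤ fs/2 = 18.9 kHz, passes unchanged.
Distinct values: {3.6 kHz, 4.7 kHz, 13.2 kHz} → 3.

3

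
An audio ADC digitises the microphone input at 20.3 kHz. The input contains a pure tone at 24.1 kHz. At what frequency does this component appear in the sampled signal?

24.1 kHz mod fs = 3.8 kHz.
3.8 kHz ≤ fs/2 = 10.15 kHz, appears at 3.8 kHz.

3.8 kHz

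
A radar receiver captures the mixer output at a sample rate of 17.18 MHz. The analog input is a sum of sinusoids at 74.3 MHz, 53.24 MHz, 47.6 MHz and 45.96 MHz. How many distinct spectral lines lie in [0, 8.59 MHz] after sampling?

fs/2 = 8.59 MHz.
74.3 MHz mod fs = 5.58 MHz.
5.58 MHz ≤ fs/2 = 8.59 MHz, appears at 5.58 MHz.
53.24 MHz mod fs = 1.7 MHz.
1.7 MHz ≤ fs/2 = 8.59 MHz, appears at 1.7 MHz.
47.6 MHz mod fs = 13.24 MHz.
13.24 MHz > fs/2 = 8.59 MHz, folds to fs − 13.24 MHz = 3.94 MHz.
45.96 MHz mod fs = 11.6 MHz.
11.6 MHz > fs/2 = 8.59 MHz, folds to fs − 11.6 MHz = 5.58 MHz.
Distinct values: {1.7 MHz, 3.94 MHz, 5.58 MHz} → 3.

3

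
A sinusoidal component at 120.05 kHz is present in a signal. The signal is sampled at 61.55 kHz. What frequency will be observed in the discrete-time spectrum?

120.05 kHz mod fs = 58.5 kHz.
58.5 kHz > fs/2 = 30.775 kHz, folds to fs − 58.5 kHz = 3.05 kHz.

3.05 kHz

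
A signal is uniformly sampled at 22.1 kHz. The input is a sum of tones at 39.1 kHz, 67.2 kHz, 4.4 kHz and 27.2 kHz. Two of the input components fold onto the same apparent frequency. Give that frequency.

5.1 kHz

fs/2 = 11.05 kHz.
39.1 kHz mod fs = 17 kHz.
17 kHz > fs/2 = 11.05 kHz, folds to fs − 17 kHz = 5.1 kHz.
67.2 kHz mod fs = 0.9 kHz.
0.9 kHz ≤ fs/2 = 11.05 kHz, appears at 0.9 kHz.
4.4 kHz ≤ fs/2 = 11.05 kHz, passes unchanged.
27.2 kHz mod fs = 5.1 kHz.
5.1 kHz ≤ fs/2 = 11.05 kHz, appears at 5.1 kHz.
27.2 kHz and 39.1 kHz both map to 5.1 kHz.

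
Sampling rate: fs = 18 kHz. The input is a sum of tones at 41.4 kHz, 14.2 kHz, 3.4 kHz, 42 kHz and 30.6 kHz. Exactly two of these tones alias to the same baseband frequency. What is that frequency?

fs/2 = 9 kHz.
41.4 kHz mod fs = 5.4 kHz.
5.4 kHz ≤ fs/2 = 9 kHz, appears at 5.4 kHz.
14.2 kHz > fs/2 = 9 kHz, folds to fs − 14.2 kHz = 3.8 kHz.
3.4 kHz ≤ fs/2 = 9 kHz, passes unchanged.
42 kHz mod fs = 6 kHz.
6 kHz ≤ fs/2 = 9 kHz, appears at 6 kHz.
30.6 kHz mod fs = 12.6 kHz.
12.6 kHz > fs/2 = 9 kHz, folds to fs − 12.6 kHz = 5.4 kHz.
30.6 kHz and 41.4 kHz both map to 5.4 kHz.

5.4 kHz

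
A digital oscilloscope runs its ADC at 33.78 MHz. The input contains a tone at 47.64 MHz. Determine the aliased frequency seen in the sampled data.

47.64 MHz mod fs = 13.86 MHz.
13.86 MHz ≤ fs/2 = 16.89 MHz, appears at 13.86 MHz.

13.86 MHz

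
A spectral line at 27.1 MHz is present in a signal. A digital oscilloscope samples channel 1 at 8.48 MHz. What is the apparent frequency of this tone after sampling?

27.1 MHz mod fs = 1.66 MHz.
1.66 MHz ≤ fs/2 = 4.24 MHz, appears at 1.66 MHz.

1.66 MHz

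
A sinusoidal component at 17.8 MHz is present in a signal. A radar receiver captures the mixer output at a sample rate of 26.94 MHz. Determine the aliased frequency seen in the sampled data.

9.14 MHz

17.8 MHz > fs/2 = 13.47 MHz, folds to fs − 17.8 MHz = 9.14 MHz.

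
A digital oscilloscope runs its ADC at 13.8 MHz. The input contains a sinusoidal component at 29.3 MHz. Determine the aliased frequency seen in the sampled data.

29.3 MHz mod fs = 1.7 MHz.
1.7 MHz ≤ fs/2 = 6.9 MHz, appears at 1.7 MHz.

1.7 MHz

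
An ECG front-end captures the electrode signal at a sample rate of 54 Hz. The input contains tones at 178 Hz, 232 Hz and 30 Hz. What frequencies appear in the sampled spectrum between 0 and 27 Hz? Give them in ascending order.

fs/2 = 27 Hz.
178 Hz mod fs = 16 Hz.
16 Hz ≤ fs/2 = 27 Hz, appears at 16 Hz.
232 Hz mod fs = 16 Hz.
16 Hz ≤ fs/2 = 27 Hz, appears at 16 Hz.
30 Hz > fs/2 = 27 Hz, folds to fs − 30 Hz = 24 Hz.
Distinct values: {16 Hz, 24 Hz}.

16 Hz, 24 Hz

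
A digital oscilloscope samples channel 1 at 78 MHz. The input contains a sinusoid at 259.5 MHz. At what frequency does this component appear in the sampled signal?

25.5 MHz

259.5 MHz mod fs = 25.5 MHz.
25.5 MHz ≤ fs/2 = 39 MHz, appears at 25.5 MHz.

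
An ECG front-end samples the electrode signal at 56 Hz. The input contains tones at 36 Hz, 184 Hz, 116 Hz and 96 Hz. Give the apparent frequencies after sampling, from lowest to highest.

fs/2 = 28 Hz.
36 Hz > fs/2 = 28 Hz, folds to fs − 36 Hz = 20 Hz.
184 Hz mod fs = 16 Hz.
16 Hz ≤ fs/2 = 28 Hz, appears at 16 Hz.
116 Hz mod fs = 4 Hz.
4 Hz ≤ fs/2 = 28 Hz, appears at 4 Hz.
96 Hz mod fs = 40 Hz.
40 Hz > fs/2 = 28 Hz, folds to fs − 40 Hz = 16 Hz.
Distinct values: {4 Hz, 16 Hz, 20 Hz}.

4 Hz, 16 Hz, 20 Hz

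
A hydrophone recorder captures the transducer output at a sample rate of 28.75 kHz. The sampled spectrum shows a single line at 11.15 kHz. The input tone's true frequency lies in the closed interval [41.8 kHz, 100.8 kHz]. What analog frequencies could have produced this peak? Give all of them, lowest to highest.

46.35 kHz, 68.65 kHz, 75.1 kHz, 97.4 kHz

Frequencies that alias to 11.15 kHz are k·fs ± 11.15 kHz for integer k ≥ 0.
k=0: 11.15 kHz.
k=1: 17.6 kHz, 39.9 kHz.
k=2: 46.35 kHz, 68.65 kHz.
k=3: 75.1 kHz, 97.4 kHz.
k=4: 103.85 kHz, 126.15 kHz.
Within [41.8 kHz, 100.8 kHz]: 46.35 kHz, 68.65 kHz, 75.1 kHz, 97.4 kHz.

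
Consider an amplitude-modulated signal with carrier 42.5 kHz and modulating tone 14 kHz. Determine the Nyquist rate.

AM sidebands sit at fc ± fm = 28.5 kHz and 56.5 kHz.
Highest-frequency component: 56.5 kHz.
Nyquist rate = 2 × 56.5 kHz = 113 kHz.

113 kHz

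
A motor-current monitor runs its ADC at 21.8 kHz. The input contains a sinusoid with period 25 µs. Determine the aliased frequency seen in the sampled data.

3.6 kHz

T = 25 µs → f = 1/T = 40 kHz.
40 kHz mod fs = 18.2 kHz.
18.2 kHz > fs/2 = 10.9 kHz, folds to fs − 18.2 kHz = 3.6 kHz.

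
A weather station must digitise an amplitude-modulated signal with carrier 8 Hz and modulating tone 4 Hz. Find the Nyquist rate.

24 Hz

AM sidebands sit at fc ± fm = 4 Hz and 12 Hz.
Highest-frequency component: 12 Hz.
Nyquist rate = 2 × 12 Hz = 24 Hz.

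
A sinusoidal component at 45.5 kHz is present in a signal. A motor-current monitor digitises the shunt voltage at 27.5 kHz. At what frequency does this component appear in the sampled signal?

9.5 kHz

45.5 kHz mod fs = 18 kHz.
18 kHz > fs/2 = 13.75 kHz, folds to fs − 18 kHz = 9.5 kHz.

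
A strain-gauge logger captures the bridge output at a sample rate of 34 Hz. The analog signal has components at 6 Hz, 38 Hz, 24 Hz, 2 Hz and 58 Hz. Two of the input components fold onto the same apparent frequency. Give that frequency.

10 Hz

fs/2 = 17 Hz.
6 Hz ≤ fs/2 = 17 Hz, passes unchanged.
38 Hz mod fs = 4 Hz.
4 Hz ≤ fs/2 = 17 Hz, appears at 4 Hz.
24 Hz > fs/2 = 17 Hz, folds to fs − 24 Hz = 10 Hz.
2 Hz ≤ fs/2 = 17 Hz, passes unchanged.
58 Hz mod fs = 24 Hz.
24 Hz > fs/2 = 17 Hz, folds to fs − 24 Hz = 10 Hz.
24 Hz and 58 Hz both map to 10 Hz.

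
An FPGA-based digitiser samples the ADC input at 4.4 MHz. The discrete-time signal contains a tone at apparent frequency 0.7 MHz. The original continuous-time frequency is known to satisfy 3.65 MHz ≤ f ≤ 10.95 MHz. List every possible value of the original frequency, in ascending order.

Frequencies that alias to 0.7 MHz are k·fs ± 0.7 MHz for integer k ≥ 0.
k=0: 0.7 MHz.
k=1: 3.7 MHz, 5.1 MHz.
k=2: 8.1 MHz, 9.5 MHz.
k=3: 12.5 MHz, 13.9 MHz.
Within [3.65 MHz, 10.95 MHz]: 3.7 MHz, 5.1 MHz, 8.1 MHz, 9.5 MHz.

3.7 MHz, 5.1 MHz, 8.1 MHz, 9.5 MHz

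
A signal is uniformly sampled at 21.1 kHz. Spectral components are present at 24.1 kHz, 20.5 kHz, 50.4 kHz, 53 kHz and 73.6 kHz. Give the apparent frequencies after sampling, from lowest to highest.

fs/2 = 10.55 kHz.
24.1 kHz mod fs = 3 kHz.
3 kHz ≤ fs/2 = 10.55 kHz, appears at 3 kHz.
20.5 kHz > fs/2 = 10.55 kHz, folds to fs − 20.5 kHz = 0.6 kHz.
50.4 kHz mod fs = 8.2 kHz.
8.2 kHz ≤ fs/2 = 10.55 kHz, appears at 8.2 kHz.
53 kHz mod fs = 10.8 kHz.
10.8 kHz > fs/2 = 10.55 kHz, folds to fs − 10.8 kHz = 10.3 kHz.
73.6 kHz mod fs = 10.3 kHz.
10.3 kHz ≤ fs/2 = 10.55 kHz, appears at 10.3 kHz.
Distinct values: {0.6 kHz, 3 kHz, 8.2 kHz, 10.3 kHz}.

0.6 kHz, 3 kHz, 8.2 kHz, 10.3 kHz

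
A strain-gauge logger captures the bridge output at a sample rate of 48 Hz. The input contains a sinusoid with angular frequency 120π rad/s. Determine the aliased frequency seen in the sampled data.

12 Hz

ω = 120π rad/s → f = ω/(2π) = 60 Hz.
60 Hz mod fs = 12 Hz.
12 Hz ≤ fs/2 = 24 Hz, appears at 12 Hz.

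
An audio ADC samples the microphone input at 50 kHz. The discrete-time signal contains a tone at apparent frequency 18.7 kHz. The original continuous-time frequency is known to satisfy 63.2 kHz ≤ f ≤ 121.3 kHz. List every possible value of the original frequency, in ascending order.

Frequencies that alias to 18.7 kHz are k·fs ± 18.7 kHz for integer k ≥ 0.
k=0: 18.7 kHz.
k=1: 31.3 kHz, 68.7 kHz.
k=2: 81.3 kHz, 118.7 kHz.
k=3: 131.3 kHz, 168.7 kHz.
Within [63.2 kHz, 121.3 kHz]: 68.7 kHz, 81.3 kHz, 118.7 kHz.

68.7 kHz, 81.3 kHz, 118.7 kHz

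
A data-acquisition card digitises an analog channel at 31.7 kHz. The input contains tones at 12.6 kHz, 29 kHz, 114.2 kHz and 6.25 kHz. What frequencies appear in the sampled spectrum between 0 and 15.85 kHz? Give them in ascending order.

fs/2 = 15.85 kHz.
12.6 kHz ≤ fs/2 = 15.85 kHz, passes unchanged.
29 kHz > fs/2 = 15.85 kHz, folds to fs − 29 kHz = 2.7 kHz.
114.2 kHz mod fs = 19.1 kHz.
19.1 kHz > fs/2 = 15.85 kHz, folds to fs − 19.1 kHz = 12.6 kHz.
6.25 kHz ≤ fs/2 = 15.85 kHz, passes unchanged.
Distinct values: {2.7 kHz, 6.25 kHz, 12.6 kHz}.

2.7 kHz, 6.25 kHz, 12.6 kHz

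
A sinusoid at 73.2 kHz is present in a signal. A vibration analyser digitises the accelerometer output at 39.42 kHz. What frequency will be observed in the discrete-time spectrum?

73.2 kHz mod fs = 33.78 kHz.
33.78 kHz > fs/2 = 19.71 kHz, folds to fs − 33.78 kHz = 5.64 kHz.

5.64 kHz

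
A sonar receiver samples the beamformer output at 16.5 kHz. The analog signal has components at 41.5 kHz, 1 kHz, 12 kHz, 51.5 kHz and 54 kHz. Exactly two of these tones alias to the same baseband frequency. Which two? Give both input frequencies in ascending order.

12 kHz, 54 kHz

fs/2 = 8.25 kHz.
41.5 kHz mod fs = 8.5 kHz.
8.5 kHz > fs/2 = 8.25 kHz, folds to fs − 8.5 kHz = 8 kHz.
1 kHz ≤ fs/2 = 8.25 kHz, passes unchanged.
12 kHz > fs/2 = 8.25 kHz, folds to fs − 12 kHz = 4.5 kHz.
51.5 kHz mod fs = 2 kHz.
2 kHz ≤ fs/2 = 8.25 kHz, appears at 2 kHz.
54 kHz mod fs = 4.5 kHz.
4.5 kHz ≤ fs/2 = 8.25 kHz, appears at 4.5 kHz.
12 kHz and 54 kHz both map to 4.5 kHz.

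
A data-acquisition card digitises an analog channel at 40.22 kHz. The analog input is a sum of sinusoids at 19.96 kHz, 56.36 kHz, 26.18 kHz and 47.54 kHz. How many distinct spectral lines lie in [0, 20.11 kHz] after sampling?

4

fs/2 = 20.11 kHz.
19.96 kHz ≤ fs/2 = 20.11 kHz, passes unchanged.
56.36 kHz mod fs = 16.14 kHz.
16.14 kHz ≤ fs/2 = 20.11 kHz, appears at 16.14 kHz.
26.18 kHz > fs/2 = 20.11 kHz, folds to fs − 26.18 kHz = 14.04 kHz.
47.54 kHz mod fs = 7.32 kHz.
7.32 kHz ≤ fs/2 = 20.11 kHz, appears at 7.32 kHz.
Distinct values: {7.32 kHz, 14.04 kHz, 16.14 kHz, 19.96 kHz} → 4.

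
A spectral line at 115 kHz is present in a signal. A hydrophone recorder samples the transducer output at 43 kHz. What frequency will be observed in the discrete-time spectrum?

115 kHz mod fs = 29 kHz.
29 kHz > fs/2 = 21.5 kHz, folds to fs − 29 kHz = 14 kHz.

14 kHz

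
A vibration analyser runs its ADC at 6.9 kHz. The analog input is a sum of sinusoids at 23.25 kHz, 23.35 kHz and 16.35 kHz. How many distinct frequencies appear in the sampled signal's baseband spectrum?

fs/2 = 3.45 kHz.
23.25 kHz mod fs = 2.55 kHz.
2.55 kHz ≤ fs/2 = 3.45 kHz, appears at 2.55 kHz.
23.35 kHz mod fs = 2.65 kHz.
2.65 kHz ≤ fs/2 = 3.45 kHz, appears at 2.65 kHz.
16.35 kHz mod fs = 2.55 kHz.
2.55 kHz ≤ fs/2 = 3.45 kHz, appears at 2.55 kHz.
Distinct values: {2.55 kHz, 2.65 kHz} → 2.

2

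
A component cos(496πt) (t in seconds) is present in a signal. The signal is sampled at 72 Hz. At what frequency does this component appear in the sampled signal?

ω = 496π rad/s → f = ω/(2π) = 248 Hz.
248 Hz mod fs = 32 Hz.
32 Hz ≤ fs/2 = 36 Hz, appears at 32 Hz.

32 Hz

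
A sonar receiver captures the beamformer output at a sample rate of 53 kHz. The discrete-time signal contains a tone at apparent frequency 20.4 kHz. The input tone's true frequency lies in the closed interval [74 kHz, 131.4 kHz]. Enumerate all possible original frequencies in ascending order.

Frequencies that alias to 20.4 kHz are k·fs ± 20.4 kHz for integer k ≥ 0.
k=0: 20.4 kHz.
k=1: 32.6 kHz, 73.4 kHz.
k=2: 85.6 kHz, 126.4 kHz.
k=3: 138.6 kHz, 179.4 kHz.
Within [74 kHz, 131.4 kHz]: 85.6 kHz, 126.4 kHz.

85.6 kHz, 126.4 kHz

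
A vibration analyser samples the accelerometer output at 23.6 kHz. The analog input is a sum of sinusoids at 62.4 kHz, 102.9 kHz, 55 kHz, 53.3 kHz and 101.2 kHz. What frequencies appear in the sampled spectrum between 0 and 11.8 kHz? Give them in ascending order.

6.1 kHz, 6.8 kHz, 7.8 kHz, 8.4 kHz, 8.5 kHz

fs/2 = 11.8 kHz.
62.4 kHz mod fs = 15.2 kHz.
15.2 kHz > fs/2 = 11.8 kHz, folds to fs − 15.2 kHz = 8.4 kHz.
102.9 kHz mod fs = 8.5 kHz.
8.5 kHz ≤ fs/2 = 11.8 kHz, appears at 8.5 kHz.
55 kHz mod fs = 7.8 kHz.
7.8 kHz ≤ fs/2 = 11.8 kHz, appears at 7.8 kHz.
53.3 kHz mod fs = 6.1 kHz.
6.1 kHz ≤ fs/2 = 11.8 kHz, appears at 6.1 kHz.
101.2 kHz mod fs = 6.8 kHz.
6.8 kHz ≤ fs/2 = 11.8 kHz, appears at 6.8 kHz.
Distinct values: {6.1 kHz, 6.8 kHz, 7.8 kHz, 8.4 kHz, 8.5 kHz}.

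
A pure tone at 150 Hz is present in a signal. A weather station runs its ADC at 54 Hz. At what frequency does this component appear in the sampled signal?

12 Hz

150 Hz mod fs = 42 Hz.
42 Hz > fs/2 = 27 Hz, folds to fs − 42 Hz = 12 Hz.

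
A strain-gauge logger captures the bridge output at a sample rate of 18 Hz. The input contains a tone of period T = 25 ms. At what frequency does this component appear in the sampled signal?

T = 25 ms → f = 1/T = 40 Hz.
40 Hz mod fs = 4 Hz.
4 Hz ≤ fs/2 = 9 Hz, appears at 4 Hz.

4 Hz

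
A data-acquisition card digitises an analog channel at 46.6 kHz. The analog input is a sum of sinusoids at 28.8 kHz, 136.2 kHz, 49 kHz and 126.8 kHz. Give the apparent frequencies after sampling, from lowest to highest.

fs/2 = 23.3 kHz.
28.8 kHz > fs/2 = 23.3 kHz, folds to fs − 28.8 kHz = 17.8 kHz.
136.2 kHz mod fs = 43 kHz.
43 kHz > fs/2 = 23.3 kHz, folds to fs − 43 kHz = 3.6 kHz.
49 kHz mod fs = 2.4 kHz.
2.4 kHz ≤ fs/2 = 23.3 kHz, appears at 2.4 kHz.
126.8 kHz mod fs = 33.6 kHz.
33.6 kHz > fs/2 = 23.3 kHz, folds to fs − 33.6 kHz = 13 kHz.
Distinct values: {2.4 kHz, 3.6 kHz, 13 kHz, 17.8 kHz}.

2.4 kHz, 3.6 kHz, 13 kHz, 17.8 kHz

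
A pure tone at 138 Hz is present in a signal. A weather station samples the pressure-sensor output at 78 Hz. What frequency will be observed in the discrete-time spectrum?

18 Hz

138 Hz mod fs = 60 Hz.
60 Hz > fs/2 = 39 Hz, folds to fs − 60 Hz = 18 Hz.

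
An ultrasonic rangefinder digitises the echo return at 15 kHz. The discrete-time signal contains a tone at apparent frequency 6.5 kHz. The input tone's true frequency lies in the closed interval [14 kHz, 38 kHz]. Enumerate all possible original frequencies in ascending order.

21.5 kHz, 23.5 kHz, 36.5 kHz

Frequencies that alias to 6.5 kHz are k·fs ± 6.5 kHz for integer k ≥ 0.
k=0: 6.5 kHz.
k=1: 8.5 kHz, 21.5 kHz.
k=2: 23.5 kHz, 36.5 kHz.
k=3: 38.5 kHz, 51.5 kHz.
Within [14 kHz, 38 kHz]: 21.5 kHz, 23.5 kHz, 36.5 kHz.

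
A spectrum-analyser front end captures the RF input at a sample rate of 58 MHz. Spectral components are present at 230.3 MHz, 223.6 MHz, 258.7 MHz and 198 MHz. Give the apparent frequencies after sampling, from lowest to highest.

1.7 MHz, 8.4 MHz, 24 MHz, 26.7 MHz

fs/2 = 29 MHz.
230.3 MHz mod fs = 56.3 MHz.
56.3 MHz > fs/2 = 29 MHz, folds to fs − 56.3 MHz = 1.7 MHz.
223.6 MHz mod fs = 49.6 MHz.
49.6 MHz > fs/2 = 29 MHz, folds to fs − 49.6 MHz = 8.4 MHz.
258.7 MHz mod fs = 26.7 MHz.
26.7 MHz ≤ fs/2 = 29 MHz, appears at 26.7 MHz.
198 MHz mod fs = 24 MHz.
24 MHz ≤ fs/2 = 29 MHz, appears at 24 MHz.
Distinct values: {1.7 MHz, 8.4 MHz, 24 MHz, 26.7 MHz}.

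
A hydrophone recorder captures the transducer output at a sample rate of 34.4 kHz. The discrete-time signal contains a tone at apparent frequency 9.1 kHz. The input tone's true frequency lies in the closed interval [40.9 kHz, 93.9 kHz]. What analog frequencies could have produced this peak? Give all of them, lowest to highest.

Frequencies that alias to 9.1 kHz are k·fs ± 9.1 kHz for integer k ≥ 0.
k=0: 9.1 kHz.
k=1: 25.3 kHz, 43.5 kHz.
k=2: 59.7 kHz, 77.9 kHz.
k=3: 94.1 kHz, 112.3 kHz.
Within [40.9 kHz, 93.9 kHz]: 43.5 kHz, 59.7 kHz, 77.9 kHz.

43.5 kHz, 59.7 kHz, 77.9 kHz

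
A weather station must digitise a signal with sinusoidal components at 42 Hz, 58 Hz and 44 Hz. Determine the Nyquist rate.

116 Hz

Highest-frequency component: 58 Hz.
Nyquist rate = 2 × 58 Hz = 116 Hz.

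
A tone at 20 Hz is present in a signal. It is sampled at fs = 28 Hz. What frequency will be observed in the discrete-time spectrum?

8 Hz

20 Hz > fs/2 = 14 Hz, folds to fs − 20 Hz = 8 Hz.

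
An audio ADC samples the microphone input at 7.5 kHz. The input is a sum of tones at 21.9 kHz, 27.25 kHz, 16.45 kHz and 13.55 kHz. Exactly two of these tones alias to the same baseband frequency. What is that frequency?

fs/2 = 3.75 kHz.
21.9 kHz mod fs = 6.9 kHz.
6.9 kHz > fs/2 = 3.75 kHz, folds to fs − 6.9 kHz = 0.6 kHz.
27.25 kHz mod fs = 4.75 kHz.
4.75 kHz > fs/2 = 3.75 kHz, folds to fs − 4.75 kHz = 2.75 kHz.
16.45 kHz mod fs = 1.45 kHz.
1.45 kHz ≤ fs/2 = 3.75 kHz, appears at 1.45 kHz.
13.55 kHz mod fs = 6.05 kHz.
6.05 kHz > fs/2 = 3.75 kHz, folds to fs − 6.05 kHz = 1.45 kHz.
13.55 kHz and 16.45 kHz both map to 1.45 kHz.

1.45 kHz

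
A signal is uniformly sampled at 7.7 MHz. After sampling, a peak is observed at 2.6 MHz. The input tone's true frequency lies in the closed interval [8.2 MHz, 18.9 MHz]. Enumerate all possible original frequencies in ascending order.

Frequencies that alias to 2.6 MHz are k·fs ± 2.6 MHz for integer k ≥ 0.
k=0: 2.6 MHz.
k=1: 5.1 MHz, 10.3 MHz.
k=2: 12.8 MHz, 18 MHz.
k=3: 20.5 MHz, 25.7 MHz.
Within [8.2 MHz, 18.9 MHz]: 10.3 MHz, 12.8 MHz, 18 MHz.

10.3 MHz, 12.8 MHz, 18 MHz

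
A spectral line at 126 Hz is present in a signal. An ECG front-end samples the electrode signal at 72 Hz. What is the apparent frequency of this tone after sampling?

18 Hz

126 Hz mod fs = 54 Hz.
54 Hz > fs/2 = 36 Hz, folds to fs − 54 Hz = 18 Hz.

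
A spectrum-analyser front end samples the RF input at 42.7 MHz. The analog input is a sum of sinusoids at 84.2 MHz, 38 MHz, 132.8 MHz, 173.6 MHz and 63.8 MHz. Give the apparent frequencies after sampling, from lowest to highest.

fs/2 = 21.35 MHz.
84.2 MHz mod fs = 41.5 MHz.
41.5 MHz > fs/2 = 21.35 MHz, folds to fs − 41.5 MHz = 1.2 MHz.
38 MHz > fs/2 = 21.35 MHz, folds to fs − 38 MHz = 4.7 MHz.
132.8 MHz mod fs = 4.7 MHz.
4.7 MHz ≤ fs/2 = 21.35 MHz, appears at 4.7 MHz.
173.6 MHz mod fs = 2.8 MHz.
2.8 MHz ≤ fs/2 = 21.35 MHz, appears at 2.8 MHz.
63.8 MHz mod fs = 21.1 MHz.
21.1 MHz ≤ fs/2 = 21.35 MHz, appears at 21.1 MHz.
Distinct values: {1.2 MHz, 2.8 MHz, 4.7 MHz, 21.1 MHz}.

1.2 MHz, 2.8 MHz, 4.7 MHz, 21.1 MHz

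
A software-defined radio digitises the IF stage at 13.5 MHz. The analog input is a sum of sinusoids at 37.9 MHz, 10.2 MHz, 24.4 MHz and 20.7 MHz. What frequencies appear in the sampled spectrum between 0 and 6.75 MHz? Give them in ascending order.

fs/2 = 6.75 MHz.
37.9 MHz mod fs = 10.9 MHz.
10.9 MHz > fs/2 = 6.75 MHz, folds to fs − 10.9 MHz = 2.6 MHz.
10.2 MHz > fs/2 = 6.75 MHz, folds to fs − 10.2 MHz = 3.3 MHz.
24.4 MHz mod fs = 10.9 MHz.
10.9 MHz > fs/2 = 6.75 MHz, folds to fs − 10.9 MHz = 2.6 MHz.
20.7 MHz mod fs = 7.2 MHz.
7.2 MHz > fs/2 = 6.75 MHz, folds to fs − 7.2 MHz = 6.3 MHz.
Distinct values: {2.6 MHz, 3.3 MHz, 6.3 MHz}.

2.6 MHz, 3.3 MHz, 6.3 MHz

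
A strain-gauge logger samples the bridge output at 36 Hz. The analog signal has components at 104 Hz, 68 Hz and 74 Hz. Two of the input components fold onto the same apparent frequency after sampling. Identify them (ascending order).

68 Hz, 104 Hz

fs/2 = 18 Hz.
104 Hz mod fs = 32 Hz.
32 Hz > fs/2 = 18 Hz, folds to fs − 32 Hz = 4 Hz.
68 Hz mod fs = 32 Hz.
32 Hz > fs/2 = 18 Hz, folds to fs − 32 Hz = 4 Hz.
74 Hz mod fs = 2 Hz.
2 Hz ≤ fs/2 = 18 Hz, appears at 2 Hz.
68 Hz and 104 Hz both map to 4 Hz.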